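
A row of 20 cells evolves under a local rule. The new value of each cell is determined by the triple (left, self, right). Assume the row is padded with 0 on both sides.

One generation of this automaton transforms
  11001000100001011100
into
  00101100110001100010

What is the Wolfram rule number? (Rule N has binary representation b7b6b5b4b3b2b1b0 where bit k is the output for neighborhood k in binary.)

52

position 16: 111 → 0  (bit 7 = 0)
position 1: 110 → 0  (bit 6 = 0)
position 14: 101 → 1  (bit 5 = 1)
position 2: 100 → 1  (bit 4 = 1)
position 0: 011 → 0  (bit 3 = 0)
position 4: 010 → 1  (bit 2 = 1)
position 3: 001 → 0  (bit 1 = 0)
position 6: 000 → 0  (bit 0 = 0)
bits b7..b0 = 00110100 = 52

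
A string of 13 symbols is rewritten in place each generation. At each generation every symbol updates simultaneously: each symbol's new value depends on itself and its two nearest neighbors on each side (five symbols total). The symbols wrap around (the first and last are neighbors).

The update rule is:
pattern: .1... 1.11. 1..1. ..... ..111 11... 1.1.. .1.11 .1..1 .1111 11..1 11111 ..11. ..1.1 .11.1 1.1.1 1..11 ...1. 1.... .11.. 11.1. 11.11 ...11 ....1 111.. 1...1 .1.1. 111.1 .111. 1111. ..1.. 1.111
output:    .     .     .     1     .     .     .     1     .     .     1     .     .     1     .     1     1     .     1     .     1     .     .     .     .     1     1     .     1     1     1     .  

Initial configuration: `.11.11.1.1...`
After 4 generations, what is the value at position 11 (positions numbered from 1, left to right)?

.

......111..1.
1111...1.1.1.
..1..1.111111
1.1..11....1.
position 11 holds .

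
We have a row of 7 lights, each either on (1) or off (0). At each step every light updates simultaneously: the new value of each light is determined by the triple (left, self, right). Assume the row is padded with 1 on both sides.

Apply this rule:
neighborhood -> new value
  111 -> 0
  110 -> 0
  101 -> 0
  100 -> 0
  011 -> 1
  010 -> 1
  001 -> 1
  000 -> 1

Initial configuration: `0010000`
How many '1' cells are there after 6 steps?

3

0110111
0100100
0101101
0101001
0101011
0101010
count of 1: 3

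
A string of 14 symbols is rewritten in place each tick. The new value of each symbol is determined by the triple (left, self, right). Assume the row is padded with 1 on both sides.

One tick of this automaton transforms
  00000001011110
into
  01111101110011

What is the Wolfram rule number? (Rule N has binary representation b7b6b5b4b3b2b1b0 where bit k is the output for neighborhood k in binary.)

109

position 10: 111 → 0  (bit 7 = 0)
position 12: 110 → 1  (bit 6 = 1)
position 8: 101 → 1  (bit 5 = 1)
position 0: 100 → 0  (bit 4 = 0)
position 9: 011 → 1  (bit 3 = 1)
position 7: 010 → 1  (bit 2 = 1)
position 6: 001 → 0  (bit 1 = 0)
position 1: 000 → 1  (bit 0 = 1)
bits b7..b0 = 01101101 = 109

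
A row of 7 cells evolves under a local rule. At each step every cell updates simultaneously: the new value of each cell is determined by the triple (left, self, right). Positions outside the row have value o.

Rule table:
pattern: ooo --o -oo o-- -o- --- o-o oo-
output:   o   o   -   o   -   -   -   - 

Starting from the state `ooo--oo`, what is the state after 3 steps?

-o----o

oo-oo-o
o------
-o----o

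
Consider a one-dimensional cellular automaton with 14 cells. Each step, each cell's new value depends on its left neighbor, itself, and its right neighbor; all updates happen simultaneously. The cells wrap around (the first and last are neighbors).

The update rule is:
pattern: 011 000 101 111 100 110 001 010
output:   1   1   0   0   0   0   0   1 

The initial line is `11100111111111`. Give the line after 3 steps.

00000101000000

00000100000000
11110101111111
00000101000000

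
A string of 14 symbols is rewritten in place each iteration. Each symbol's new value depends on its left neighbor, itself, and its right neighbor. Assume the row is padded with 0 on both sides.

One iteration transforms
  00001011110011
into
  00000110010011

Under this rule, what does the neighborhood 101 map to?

1

At position 5 the neighborhood is 101; the next row has 1 there.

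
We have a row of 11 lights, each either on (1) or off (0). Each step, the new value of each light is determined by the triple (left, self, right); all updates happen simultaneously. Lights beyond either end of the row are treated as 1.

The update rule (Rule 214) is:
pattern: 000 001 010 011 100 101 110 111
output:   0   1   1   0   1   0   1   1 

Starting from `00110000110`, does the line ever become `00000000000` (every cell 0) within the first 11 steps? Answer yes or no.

11011001010
11001111010
11110111010
11110011010
11111101010
11111101010  (fixed point — unchanged through step 11)
step 11 is 11111101010, still not uniform 0

no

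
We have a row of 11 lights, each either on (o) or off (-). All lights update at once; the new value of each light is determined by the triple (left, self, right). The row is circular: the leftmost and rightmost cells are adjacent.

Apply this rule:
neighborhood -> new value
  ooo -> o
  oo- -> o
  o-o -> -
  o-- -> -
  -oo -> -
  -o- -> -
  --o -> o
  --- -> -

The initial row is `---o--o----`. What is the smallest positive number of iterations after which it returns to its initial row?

iteration 1: --o--o-----
iteration 2: -o--o------
iteration 3: o--o-------
iteration 4: --o-------o
iteration 5: -o-------o-
iteration 6: o-------o--
iteration 7: -------o--o
iteration 8: ------o--o-
iteration 9: -----o--o--
iteration 10: ----o--o---
iteration 11: ---o--o----

11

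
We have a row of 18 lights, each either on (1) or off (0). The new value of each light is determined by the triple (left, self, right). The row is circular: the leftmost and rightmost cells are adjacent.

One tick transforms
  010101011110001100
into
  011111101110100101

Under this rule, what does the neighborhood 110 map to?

At position 10 the neighborhood is 110; the next row has 1 there.

1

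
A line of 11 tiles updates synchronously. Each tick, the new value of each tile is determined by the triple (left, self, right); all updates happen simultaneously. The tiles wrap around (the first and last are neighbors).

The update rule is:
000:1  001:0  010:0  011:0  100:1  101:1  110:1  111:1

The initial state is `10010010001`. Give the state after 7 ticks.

00110011001

tick 1: 11001001100
tick 2: 01100100110
tick 3: 00110010011
tick 4: 10011001001
tick 5: 11001100100
tick 6: 01100110010
tick 7: 00110011001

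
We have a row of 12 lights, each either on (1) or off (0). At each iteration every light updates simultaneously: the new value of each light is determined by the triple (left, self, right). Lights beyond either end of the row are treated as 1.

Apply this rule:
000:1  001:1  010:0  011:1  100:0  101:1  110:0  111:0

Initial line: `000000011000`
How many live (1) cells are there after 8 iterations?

5

iteration 1: 011111110011
iteration 2: 110000000110
iteration 3: 000111111101
iteration 4: 011100000011
iteration 5: 110001111110
iteration 6: 000111000001
iteration 7: 011100011111
iteration 8: 110001110000
count of 1: 5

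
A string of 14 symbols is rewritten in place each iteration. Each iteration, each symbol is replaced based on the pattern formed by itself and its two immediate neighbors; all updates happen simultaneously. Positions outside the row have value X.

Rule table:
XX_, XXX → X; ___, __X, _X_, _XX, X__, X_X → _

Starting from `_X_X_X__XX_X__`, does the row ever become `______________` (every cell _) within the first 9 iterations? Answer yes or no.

_________X____
______________
all cells are _ at iteration 2

yes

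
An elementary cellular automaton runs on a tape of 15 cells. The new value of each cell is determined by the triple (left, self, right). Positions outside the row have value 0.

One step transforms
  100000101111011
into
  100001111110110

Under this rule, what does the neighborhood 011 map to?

At position 8 the neighborhood is 011; the next row has 1 there.

1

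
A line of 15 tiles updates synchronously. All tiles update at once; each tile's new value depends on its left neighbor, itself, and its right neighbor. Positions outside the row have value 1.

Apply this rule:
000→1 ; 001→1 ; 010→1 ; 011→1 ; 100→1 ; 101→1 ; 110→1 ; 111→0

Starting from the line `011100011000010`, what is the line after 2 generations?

110111111111111
011100000000000

011100000000000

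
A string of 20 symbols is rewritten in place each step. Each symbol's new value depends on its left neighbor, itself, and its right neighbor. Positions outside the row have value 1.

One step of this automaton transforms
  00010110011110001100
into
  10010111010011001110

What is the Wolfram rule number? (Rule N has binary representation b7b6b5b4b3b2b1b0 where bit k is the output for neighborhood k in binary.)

92

position 10: 111 → 0  (bit 7 = 0)
position 6: 110 → 1  (bit 6 = 1)
position 4: 101 → 0  (bit 5 = 0)
position 0: 100 → 1  (bit 4 = 1)
position 5: 011 → 1  (bit 3 = 1)
position 3: 010 → 1  (bit 2 = 1)
position 2: 001 → 0  (bit 1 = 0)
position 1: 000 → 0  (bit 0 = 0)
bits b7..b0 = 01011100 = 92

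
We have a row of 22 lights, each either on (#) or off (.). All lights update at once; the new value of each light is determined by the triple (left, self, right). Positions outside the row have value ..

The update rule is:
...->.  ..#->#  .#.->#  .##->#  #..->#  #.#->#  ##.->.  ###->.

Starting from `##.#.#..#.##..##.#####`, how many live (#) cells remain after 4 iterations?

12

#.#########.###.##....
###........##..##.#...
#..#......##.###.###..
#####....##.##..##..#.
count of #: 12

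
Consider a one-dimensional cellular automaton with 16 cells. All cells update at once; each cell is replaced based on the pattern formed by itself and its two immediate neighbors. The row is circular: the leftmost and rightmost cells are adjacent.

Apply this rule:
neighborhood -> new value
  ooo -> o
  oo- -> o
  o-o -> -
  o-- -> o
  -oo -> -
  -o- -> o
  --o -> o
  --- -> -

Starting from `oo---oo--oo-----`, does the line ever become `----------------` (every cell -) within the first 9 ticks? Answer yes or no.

-oo-o-ooo-oo---o
--o-o--oo--oo-oo
ooo-ooo-ooo-o--o
ooo--oo--oo-ooo-
-oooo-ooo-o--oo-
o-ooo--oo-ooo-oo
o--oooo-o--oo--o
ooo-ooo-ooo-ooo-
-oo--oo--oo--oo-
tick 9 is -oo--oo--oo--oo-, still not uniform -

no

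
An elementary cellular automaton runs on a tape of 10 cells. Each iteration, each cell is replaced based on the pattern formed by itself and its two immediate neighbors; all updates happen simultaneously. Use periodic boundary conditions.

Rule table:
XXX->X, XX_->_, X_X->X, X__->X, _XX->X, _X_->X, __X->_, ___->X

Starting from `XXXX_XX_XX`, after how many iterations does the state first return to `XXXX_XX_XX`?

XXX_XX_XXX
XX_XX_XXXX
X_XX_XXXXX
_XX_XXXXXX
XX_XXXXXX_
X_XXXXXX_X
_XXXXXX_XX
XXXXXX_XX_
XXXXX_XX_X
XXXX_XX_XX

10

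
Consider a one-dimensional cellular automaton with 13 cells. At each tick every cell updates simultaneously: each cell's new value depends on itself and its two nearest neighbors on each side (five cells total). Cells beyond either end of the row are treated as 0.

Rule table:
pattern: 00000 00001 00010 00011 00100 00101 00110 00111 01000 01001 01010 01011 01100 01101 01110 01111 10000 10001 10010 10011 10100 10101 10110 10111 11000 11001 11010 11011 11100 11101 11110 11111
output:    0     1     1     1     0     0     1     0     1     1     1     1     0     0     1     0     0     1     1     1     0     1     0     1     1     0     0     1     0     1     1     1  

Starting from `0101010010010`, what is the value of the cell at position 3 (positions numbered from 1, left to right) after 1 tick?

1011101101101
position 3 holds 1

1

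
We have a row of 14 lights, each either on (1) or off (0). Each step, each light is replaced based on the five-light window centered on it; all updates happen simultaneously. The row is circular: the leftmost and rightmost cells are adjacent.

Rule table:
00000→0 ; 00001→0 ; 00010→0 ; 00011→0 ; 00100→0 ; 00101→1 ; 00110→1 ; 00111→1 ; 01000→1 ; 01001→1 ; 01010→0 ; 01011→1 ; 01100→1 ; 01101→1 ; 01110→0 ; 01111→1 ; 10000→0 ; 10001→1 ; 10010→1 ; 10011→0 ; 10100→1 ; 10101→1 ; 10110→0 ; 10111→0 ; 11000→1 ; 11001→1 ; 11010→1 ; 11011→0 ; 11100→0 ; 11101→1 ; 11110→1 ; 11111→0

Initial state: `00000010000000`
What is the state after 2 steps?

00000000100000

step 1: 00000001000000
step 2: 00000000100000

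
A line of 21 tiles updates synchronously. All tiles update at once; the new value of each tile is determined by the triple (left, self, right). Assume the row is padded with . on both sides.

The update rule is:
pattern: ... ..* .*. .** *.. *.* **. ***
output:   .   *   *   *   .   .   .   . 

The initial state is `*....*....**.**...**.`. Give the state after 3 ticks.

*.**...**..**..**....

*...**...**..*...**..
*..**...**..**..**...
*.**...**..**..**....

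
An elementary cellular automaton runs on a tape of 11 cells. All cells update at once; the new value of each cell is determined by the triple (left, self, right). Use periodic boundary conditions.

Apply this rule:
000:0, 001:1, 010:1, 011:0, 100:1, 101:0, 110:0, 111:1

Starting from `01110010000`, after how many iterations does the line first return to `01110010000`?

31

10101111000
10100110101
00111000100
01010101110
11010100101
10010111100
11110011011
11101100001
11000010010
00100111110
01111011101
00110001001
11001011111
10111001111
00010110111
10110000010
10001000110
11011101000
00001001101
10011110001
01101101010
10000001011
01000011001
01100100111
00011111010
00101110011
11100101100
01011100011
01001010100
11111010110
01110010000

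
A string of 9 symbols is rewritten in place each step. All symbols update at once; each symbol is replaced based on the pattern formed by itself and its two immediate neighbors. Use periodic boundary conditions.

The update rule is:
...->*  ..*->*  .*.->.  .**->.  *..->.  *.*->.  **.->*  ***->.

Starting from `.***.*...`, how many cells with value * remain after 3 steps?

3

*..*...**
*.*..**..
....*.*.*
count of *: 3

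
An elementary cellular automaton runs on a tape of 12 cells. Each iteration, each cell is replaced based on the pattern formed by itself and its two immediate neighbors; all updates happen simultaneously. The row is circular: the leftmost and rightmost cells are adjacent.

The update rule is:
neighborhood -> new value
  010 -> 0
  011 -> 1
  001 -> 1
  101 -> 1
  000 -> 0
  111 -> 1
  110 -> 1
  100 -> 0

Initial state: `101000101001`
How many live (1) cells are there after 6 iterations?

11

iteration 1: 110001010011
iteration 2: 110010100111
iteration 3: 110101001111
iteration 4: 111010011111
iteration 5: 111100111111
iteration 6: 111101111111
count of 1: 11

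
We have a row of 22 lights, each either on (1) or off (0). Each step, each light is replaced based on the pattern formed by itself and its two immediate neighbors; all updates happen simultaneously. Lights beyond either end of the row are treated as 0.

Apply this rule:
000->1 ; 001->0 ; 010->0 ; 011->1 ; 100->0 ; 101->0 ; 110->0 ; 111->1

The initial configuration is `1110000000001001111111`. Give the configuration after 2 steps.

step 1: 1100111111100001111110
step 2: 1000111111001101111100

1000111111001101111100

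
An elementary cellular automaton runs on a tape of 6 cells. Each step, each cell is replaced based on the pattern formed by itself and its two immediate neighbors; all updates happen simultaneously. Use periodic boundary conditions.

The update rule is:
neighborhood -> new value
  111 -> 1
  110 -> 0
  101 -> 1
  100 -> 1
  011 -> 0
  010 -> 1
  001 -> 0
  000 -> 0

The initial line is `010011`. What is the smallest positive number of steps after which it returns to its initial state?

step 1: 111000
step 2: 010100
step 3: 011110
step 4: 001101
step 5: 100011
step 6: 010001
step 7: 111001
step 8: 110100
step 9: 001110
step 10: 000101
step 11: 100111
step 12: 010011

12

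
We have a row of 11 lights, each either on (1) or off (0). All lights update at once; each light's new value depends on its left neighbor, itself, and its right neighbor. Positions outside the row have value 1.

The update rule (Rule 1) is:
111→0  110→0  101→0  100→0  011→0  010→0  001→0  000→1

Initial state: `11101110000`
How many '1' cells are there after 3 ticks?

00000000110
01111110000
00000000110
count of 1: 2

2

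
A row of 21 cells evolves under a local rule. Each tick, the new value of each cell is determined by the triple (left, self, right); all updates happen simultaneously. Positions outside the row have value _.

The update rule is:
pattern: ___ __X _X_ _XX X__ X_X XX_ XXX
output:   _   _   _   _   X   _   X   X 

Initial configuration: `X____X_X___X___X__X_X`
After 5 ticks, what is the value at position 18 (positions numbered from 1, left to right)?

_

_X______X___X___X____
__X______X___X___X___
___X______X___X___X__
____X______X___X___X_
_____X______X___X___X
position 18 holds _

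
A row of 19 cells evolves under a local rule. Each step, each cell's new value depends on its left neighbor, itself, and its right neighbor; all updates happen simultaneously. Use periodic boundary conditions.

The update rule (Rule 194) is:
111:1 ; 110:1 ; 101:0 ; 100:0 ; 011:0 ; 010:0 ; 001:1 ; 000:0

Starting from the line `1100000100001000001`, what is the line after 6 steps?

0100001000001000100

1100001000010000010
0100010000100000100
1000100001000001000
0001000010000010001
0010000100000100010
0100001000001000100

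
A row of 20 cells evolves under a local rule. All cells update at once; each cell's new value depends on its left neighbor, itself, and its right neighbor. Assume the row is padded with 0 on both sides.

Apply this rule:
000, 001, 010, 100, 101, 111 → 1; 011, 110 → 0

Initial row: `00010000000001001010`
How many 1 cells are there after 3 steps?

11111111111111111111
01111111111111111110
10111111111111111101
count of 1: 18

18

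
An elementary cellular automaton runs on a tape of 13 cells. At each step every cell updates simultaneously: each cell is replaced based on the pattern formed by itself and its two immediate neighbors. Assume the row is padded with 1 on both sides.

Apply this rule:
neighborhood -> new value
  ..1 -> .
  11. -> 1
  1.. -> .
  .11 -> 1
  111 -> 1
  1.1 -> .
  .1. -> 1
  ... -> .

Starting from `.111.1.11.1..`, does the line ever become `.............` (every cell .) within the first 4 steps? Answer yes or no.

.111.1.11.1..  (fixed point — unchanged through step 4)
step 4 is .111.1.11.1.., still not uniform .

no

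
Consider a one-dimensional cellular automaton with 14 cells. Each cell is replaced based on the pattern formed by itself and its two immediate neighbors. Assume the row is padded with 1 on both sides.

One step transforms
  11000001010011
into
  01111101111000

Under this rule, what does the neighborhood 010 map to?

At position 7 the neighborhood is 010; the next row has 1 there.

1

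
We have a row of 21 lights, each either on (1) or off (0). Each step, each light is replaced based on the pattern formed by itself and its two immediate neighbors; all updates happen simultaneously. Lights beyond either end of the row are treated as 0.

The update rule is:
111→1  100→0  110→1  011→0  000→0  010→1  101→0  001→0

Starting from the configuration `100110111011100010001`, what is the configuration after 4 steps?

step 1: 100010011001100010001
step 2: 100010001000100010001
step 3: 100010001000100010001  (fixed point — unchanged through step 4)

100010001000100010001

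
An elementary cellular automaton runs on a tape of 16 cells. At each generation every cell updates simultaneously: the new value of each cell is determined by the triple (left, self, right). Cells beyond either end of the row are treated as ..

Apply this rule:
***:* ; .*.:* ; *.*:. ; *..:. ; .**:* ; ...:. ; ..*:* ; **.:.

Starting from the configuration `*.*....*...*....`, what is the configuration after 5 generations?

generation 1: *.*...**..**....
generation 2: *.*..**..**.....
generation 3: *.*.**..**......
generation 4: *.*.*..**.......
generation 5: *.*.*.**........

*.*.*.**........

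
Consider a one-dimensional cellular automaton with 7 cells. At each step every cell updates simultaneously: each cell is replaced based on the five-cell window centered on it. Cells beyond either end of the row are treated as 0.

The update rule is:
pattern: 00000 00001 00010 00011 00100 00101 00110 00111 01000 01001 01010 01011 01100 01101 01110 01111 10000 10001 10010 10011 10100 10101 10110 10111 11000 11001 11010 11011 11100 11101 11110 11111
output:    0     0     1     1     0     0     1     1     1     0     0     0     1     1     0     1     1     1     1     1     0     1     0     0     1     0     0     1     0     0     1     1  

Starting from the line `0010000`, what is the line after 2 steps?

step 1: 0101100
step 2: 1000111

1000111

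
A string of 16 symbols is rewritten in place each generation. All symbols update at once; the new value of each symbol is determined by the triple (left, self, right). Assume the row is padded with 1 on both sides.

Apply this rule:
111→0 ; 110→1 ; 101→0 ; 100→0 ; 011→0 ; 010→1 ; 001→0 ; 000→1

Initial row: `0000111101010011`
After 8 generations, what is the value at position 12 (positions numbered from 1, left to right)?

0110000101010000
0010110101010110
0010010101010010
0010010101010010  (fixed point — unchanged through generation 8)
position 12 holds 1

1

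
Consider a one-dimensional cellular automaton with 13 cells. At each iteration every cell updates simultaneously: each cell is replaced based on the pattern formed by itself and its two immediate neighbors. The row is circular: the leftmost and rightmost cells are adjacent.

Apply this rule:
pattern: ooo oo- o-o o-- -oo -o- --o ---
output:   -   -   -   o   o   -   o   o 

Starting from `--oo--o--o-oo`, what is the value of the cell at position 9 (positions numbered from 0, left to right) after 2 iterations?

o

iteration 1: ooo-oo-oo--o-
iteration 2: o---o--o-oo--
position 9 holds o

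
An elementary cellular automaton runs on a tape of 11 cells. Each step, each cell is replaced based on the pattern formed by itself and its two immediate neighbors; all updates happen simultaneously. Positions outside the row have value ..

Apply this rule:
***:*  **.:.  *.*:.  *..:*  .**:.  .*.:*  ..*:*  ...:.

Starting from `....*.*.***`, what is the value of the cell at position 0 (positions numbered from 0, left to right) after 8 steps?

step 1: ...**.*..*.
step 2: ..*...*****
step 3: .***.*.***.
step 4: *.*..*..*.*
step 5: *.*******.*
step 6: *..*****..*
step 7: ***.***.***
step 8: .*...*...*.
position 0 holds .

.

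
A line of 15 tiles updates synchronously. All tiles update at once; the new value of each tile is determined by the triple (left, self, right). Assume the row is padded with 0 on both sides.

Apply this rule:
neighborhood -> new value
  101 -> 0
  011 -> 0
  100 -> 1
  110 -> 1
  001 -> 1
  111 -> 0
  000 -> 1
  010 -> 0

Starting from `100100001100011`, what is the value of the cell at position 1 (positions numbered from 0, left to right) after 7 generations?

011011110111101
101000010000100
000111101111011
111000100001001
001111011110110
110001000010011
011110111101101
position 1 holds 1

1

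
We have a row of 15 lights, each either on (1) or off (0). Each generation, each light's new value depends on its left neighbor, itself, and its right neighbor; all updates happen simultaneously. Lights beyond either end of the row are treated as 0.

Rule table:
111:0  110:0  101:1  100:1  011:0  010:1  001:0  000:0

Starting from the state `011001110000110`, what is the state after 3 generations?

000001000010001

000100001000001
000110001100001
000001000010001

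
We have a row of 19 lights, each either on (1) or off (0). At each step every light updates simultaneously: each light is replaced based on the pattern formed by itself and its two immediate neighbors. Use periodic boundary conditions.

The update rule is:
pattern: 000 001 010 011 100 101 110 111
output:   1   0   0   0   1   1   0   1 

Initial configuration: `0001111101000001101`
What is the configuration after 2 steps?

0010010101011011001

1100111010111100010
0010010101011011001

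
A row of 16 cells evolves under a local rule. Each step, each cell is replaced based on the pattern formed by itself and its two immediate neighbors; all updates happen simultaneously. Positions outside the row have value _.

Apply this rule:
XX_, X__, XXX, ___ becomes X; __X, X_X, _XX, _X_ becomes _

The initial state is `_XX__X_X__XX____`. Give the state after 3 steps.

__XX____X__XXXXX
X__XXXX__X__XXXX
_X__XXXX__X__XXX

_X__XXXX__X__XXX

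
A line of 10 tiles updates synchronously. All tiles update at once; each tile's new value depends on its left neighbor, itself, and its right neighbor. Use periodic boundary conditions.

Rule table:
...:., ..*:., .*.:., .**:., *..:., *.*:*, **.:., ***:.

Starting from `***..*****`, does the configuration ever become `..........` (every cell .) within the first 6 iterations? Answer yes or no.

..........
all cells are . at iteration 1

yes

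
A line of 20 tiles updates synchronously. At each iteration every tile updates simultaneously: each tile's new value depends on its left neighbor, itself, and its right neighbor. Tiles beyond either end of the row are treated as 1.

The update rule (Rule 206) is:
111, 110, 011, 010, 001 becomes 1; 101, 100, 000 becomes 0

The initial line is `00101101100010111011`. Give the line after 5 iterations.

iteration 1: 01101101100110111011
iteration 2: 01101101101110111011
iteration 3: 01101101101110111011  (fixed point — unchanged through iteration 5)

01101101101110111011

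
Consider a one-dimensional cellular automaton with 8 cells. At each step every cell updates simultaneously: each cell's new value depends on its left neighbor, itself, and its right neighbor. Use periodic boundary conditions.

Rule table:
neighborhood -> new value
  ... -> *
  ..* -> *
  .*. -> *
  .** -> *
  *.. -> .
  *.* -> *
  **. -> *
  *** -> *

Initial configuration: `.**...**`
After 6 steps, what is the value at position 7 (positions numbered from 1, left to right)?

step 1: ***.****
step 2: ********
step 3: ********  (fixed point — unchanged through step 6)
position 7 holds *

*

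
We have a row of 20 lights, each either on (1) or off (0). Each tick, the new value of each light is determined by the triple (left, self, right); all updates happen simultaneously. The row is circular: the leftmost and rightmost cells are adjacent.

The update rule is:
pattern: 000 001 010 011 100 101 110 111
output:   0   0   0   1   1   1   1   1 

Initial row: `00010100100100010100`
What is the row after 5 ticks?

10100000101001001000

tick 1: 00001010010010001010
tick 2: 00000101001001000101
tick 3: 10000010100100100010
tick 4: 01000001010010010001
tick 5: 10100000101001001000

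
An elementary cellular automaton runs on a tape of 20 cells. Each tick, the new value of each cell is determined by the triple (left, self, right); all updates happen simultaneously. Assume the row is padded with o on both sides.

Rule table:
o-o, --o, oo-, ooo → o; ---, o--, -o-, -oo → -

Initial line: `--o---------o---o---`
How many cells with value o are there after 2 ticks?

tick 1: -o---------o---o---o
tick 2: o---------o---o---o-
count of o: 4

4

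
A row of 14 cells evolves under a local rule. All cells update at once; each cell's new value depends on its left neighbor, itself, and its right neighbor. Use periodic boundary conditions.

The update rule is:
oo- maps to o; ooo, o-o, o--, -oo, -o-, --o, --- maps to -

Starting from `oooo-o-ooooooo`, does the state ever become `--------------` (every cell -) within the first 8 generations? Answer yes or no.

---o----------
--------------
all cells are - at generation 2

yes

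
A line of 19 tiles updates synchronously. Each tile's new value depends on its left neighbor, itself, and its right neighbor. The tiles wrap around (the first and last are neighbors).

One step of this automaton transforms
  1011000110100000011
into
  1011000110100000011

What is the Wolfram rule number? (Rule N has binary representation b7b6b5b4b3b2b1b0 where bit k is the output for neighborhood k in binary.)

204

position 18: 111 → 1  (bit 7 = 1)
position 0: 110 → 1  (bit 6 = 1)
position 1: 101 → 0  (bit 5 = 0)
position 4: 100 → 0  (bit 4 = 0)
position 2: 011 → 1  (bit 3 = 1)
position 10: 010 → 1  (bit 2 = 1)
position 6: 001 → 0  (bit 1 = 0)
position 5: 000 → 0  (bit 0 = 0)
bits b7..b0 = 11001100 = 204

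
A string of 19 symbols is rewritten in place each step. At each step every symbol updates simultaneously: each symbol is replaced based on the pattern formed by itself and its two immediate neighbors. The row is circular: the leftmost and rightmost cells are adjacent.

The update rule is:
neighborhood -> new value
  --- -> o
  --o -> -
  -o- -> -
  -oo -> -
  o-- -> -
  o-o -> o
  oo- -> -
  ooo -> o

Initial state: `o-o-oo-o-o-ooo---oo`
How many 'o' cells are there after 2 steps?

-o-o--o-o-o-o--o--o
o-o----o-o-o-------
count of o: 5

5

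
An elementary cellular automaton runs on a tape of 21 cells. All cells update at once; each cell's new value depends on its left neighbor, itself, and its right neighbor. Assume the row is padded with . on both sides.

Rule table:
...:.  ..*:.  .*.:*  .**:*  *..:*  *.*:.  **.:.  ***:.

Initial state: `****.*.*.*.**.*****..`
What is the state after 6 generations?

generation 1: *....*.*.*.*..*....*.
generation 2: **...*.*.*.**.**...**
generation 3: *.*..*.*.*.*..*.*..*.
generation 4: *.**.*.*.*.**.*.**.**
generation 5: *.*..*.*.*.*..*.*..*.  (repeats generation 3; period 2)
generation 6: *.**.*.*.*.**.*.**.**

*.**.*.*.*.**.*.**.**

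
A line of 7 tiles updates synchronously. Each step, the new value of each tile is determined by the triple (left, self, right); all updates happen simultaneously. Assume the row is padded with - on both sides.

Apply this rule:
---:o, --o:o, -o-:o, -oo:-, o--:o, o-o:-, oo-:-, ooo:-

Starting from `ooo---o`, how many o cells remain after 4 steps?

---oooo
ooo----
---oooo  (repeats step 1; period 2)
step 4: ooo----
count of o: 3

3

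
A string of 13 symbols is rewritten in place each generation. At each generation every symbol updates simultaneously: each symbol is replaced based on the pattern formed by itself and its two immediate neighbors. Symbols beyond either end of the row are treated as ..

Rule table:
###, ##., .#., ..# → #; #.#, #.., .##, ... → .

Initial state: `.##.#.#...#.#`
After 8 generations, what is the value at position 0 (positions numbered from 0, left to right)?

generation 1: #.#.#.#..##.#
generation 2: #.#.#.#.#.#.#
generation 3: #.#.#.#.#.#.#  (fixed point — unchanged through generation 8)
position 0 holds #

#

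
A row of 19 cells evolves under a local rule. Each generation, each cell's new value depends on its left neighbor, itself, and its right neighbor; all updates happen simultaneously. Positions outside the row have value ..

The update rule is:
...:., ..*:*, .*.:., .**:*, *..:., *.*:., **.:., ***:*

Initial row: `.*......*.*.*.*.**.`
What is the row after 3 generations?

*......*........*..
......*........*...
.....*........*....

.....*........*....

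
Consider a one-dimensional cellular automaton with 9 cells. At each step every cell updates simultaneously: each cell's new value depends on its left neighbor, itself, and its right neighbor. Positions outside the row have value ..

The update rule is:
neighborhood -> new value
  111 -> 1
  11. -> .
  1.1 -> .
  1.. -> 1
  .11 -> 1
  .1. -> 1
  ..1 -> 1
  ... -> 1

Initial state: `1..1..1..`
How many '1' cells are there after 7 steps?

step 1: 111111111
step 2: 11111111.
step 3: 1111111.1
step 4: 111111..1
step 5: 11111.111
step 6: 1111..11.
step 7: 111.111.1
count of 1: 7

7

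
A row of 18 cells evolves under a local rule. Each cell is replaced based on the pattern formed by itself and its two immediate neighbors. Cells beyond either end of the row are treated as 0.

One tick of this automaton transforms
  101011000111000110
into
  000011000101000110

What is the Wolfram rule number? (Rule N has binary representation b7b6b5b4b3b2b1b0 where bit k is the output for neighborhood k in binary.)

position 10: 111 → 0  (bit 7 = 0)
position 5: 110 → 1  (bit 6 = 1)
position 1: 101 → 0  (bit 5 = 0)
position 6: 100 → 0  (bit 4 = 0)
position 4: 011 → 1  (bit 3 = 1)
position 0: 010 → 0  (bit 2 = 0)
position 8: 001 → 0  (bit 1 = 0)
position 7: 000 → 0  (bit 0 = 0)
bits b7..b0 = 01001000 = 72

72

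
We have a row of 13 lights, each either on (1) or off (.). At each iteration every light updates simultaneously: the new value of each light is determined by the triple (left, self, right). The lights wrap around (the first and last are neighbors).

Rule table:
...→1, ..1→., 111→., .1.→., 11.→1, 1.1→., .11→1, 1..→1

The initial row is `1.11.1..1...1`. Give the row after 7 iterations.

1.11..1..11.1
1.111..1.11.1
1.1.11...11.1
1...1111.11.1
111.1..1.11.1
..1..1...11.1
1..1..11.11..

1..1..11.11..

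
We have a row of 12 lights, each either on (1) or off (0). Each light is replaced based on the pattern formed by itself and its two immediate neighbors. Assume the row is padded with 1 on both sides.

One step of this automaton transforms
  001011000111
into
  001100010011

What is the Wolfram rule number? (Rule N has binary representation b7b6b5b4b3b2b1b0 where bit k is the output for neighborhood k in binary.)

position 10: 111 → 1  (bit 7 = 1)
position 5: 110 → 0  (bit 6 = 0)
position 3: 101 → 1  (bit 5 = 1)
position 0: 100 → 0  (bit 4 = 0)
position 4: 011 → 0  (bit 3 = 0)
position 2: 010 → 1  (bit 2 = 1)
position 1: 001 → 0  (bit 1 = 0)
position 7: 000 → 1  (bit 0 = 1)
bits b7..b0 = 10100101 = 165

165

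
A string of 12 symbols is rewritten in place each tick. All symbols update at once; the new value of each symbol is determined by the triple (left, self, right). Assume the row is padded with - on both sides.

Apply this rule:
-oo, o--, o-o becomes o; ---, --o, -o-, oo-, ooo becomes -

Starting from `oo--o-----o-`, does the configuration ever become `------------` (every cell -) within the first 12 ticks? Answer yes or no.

no

o-o--o-----o
-o-o--o-----
--o-o--o----
---o-o--o---
----o-o--o--
-----o-o--o-
------o-o--o
-------o-o--
--------o-o-
---------o-o
----------o-
-----------o
tick 12 is -----------o, still not uniform -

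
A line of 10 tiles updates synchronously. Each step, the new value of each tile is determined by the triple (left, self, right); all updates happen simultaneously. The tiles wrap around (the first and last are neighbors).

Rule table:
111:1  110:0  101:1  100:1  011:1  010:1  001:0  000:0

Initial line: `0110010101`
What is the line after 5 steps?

1111111101

1101011111
1011111111
0111111111
1111111110
1111111101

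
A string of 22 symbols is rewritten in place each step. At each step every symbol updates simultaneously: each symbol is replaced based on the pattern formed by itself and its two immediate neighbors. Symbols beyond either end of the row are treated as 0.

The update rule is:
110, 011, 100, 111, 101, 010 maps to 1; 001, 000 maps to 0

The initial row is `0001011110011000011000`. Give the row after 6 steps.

step 1: 0001111111011100011100
step 2: 0001111111111110011110
step 3: 0001111111111111011111
step 4: 0001111111111111111111
step 5: 0001111111111111111111  (fixed point — unchanged through step 6)

0001111111111111111111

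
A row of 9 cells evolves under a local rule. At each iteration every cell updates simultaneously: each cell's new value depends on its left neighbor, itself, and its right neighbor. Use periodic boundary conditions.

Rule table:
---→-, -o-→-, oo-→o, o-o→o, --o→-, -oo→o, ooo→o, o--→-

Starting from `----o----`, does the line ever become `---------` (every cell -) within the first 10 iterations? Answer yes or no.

iteration 1: ---------
all cells are - at iteration 1

yes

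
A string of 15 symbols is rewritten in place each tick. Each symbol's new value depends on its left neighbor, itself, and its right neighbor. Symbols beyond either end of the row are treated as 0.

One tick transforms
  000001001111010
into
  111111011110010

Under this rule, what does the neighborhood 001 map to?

1

At position 4 the neighborhood is 001; the next row has 1 there.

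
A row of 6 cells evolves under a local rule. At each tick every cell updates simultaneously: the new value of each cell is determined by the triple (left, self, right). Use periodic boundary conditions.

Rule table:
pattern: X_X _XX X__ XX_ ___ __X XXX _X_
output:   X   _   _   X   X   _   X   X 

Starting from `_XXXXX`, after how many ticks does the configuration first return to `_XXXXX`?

tick 1: X_XXXX
tick 2: XX_XXX
tick 3: XXX_XX
tick 4: XXXX_X
tick 5: XXXXX_
tick 6: _XXXXX

6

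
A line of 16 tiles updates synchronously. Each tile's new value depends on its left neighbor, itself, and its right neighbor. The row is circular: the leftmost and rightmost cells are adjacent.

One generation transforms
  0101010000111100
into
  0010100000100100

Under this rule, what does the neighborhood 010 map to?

At position 1 the neighborhood is 010; the next row has 0 there.

0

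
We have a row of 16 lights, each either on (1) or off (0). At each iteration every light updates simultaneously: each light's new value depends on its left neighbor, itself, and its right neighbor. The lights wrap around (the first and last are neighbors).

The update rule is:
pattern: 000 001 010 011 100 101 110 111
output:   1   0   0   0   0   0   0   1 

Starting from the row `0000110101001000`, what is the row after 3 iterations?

1000011111110000

iteration 1: 1110000000000011
iteration 2: 1100111111111001
iteration 3: 1000011111110000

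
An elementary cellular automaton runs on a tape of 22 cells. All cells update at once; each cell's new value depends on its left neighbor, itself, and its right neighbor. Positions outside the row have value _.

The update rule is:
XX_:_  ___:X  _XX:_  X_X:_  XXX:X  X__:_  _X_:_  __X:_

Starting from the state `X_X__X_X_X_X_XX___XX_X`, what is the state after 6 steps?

____XXXXXXX____XXXXXX_

________________X_____
XXXXXXXXXXXXXXX___XXXX
_XXXXXXXXXXXXX__X__XX_
__XXXXXXXXXXX_________
X__XXXXXXXXX__XXXXXXXX
____XXXXXXX____XXXXXX_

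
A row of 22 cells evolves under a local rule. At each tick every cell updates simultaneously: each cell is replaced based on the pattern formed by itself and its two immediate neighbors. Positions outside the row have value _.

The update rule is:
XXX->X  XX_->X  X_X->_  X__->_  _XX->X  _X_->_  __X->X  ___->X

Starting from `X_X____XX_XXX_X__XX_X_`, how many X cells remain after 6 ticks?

19

tick 1: ____XXXXX_XXX___XXX___
tick 2: XXXXXXXXX_XXX_XXXXX_XX
tick 3: XXXXXXXXX_XXX_XXXXX_XX  (fixed point — unchanged through tick 6)
count of X: 19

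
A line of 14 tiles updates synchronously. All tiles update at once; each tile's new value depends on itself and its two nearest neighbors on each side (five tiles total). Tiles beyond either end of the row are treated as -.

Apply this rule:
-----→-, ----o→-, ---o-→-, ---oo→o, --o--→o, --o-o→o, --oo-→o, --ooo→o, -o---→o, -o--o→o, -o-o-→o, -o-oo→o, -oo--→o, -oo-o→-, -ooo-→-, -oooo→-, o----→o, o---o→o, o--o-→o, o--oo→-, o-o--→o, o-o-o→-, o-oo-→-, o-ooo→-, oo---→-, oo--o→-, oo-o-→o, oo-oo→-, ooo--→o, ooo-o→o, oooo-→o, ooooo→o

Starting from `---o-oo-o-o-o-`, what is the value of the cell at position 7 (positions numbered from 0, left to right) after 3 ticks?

tick 1: ---oo--o-o-ooo
tick 2: --ooo-ooo-o--o
tick 3: -oo-o---oooooo
position 7 holds -

-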